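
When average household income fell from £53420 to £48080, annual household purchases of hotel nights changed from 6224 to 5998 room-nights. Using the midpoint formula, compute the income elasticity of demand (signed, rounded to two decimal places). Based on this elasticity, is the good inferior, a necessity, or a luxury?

0.35; necessity

%ΔQ = (5998 − 6224)/[( 6224 + 5998)/2] = -226/6111 = -0.036982…
%ΔIncome = (48080 − 53420)/[( 53420 + 48080)/2] = -5340/50750 = -0.105221…
E_income = (-226/6111) / (-5340/50750) = 0.3514…
0 < E_income < 1 ⇒ normal good, necessity.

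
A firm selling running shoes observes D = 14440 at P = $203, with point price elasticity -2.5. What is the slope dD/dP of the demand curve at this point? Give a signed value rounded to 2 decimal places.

Ed = (dD/dP)·(P/D) ⇒ dD/dP = Ed·D/P = (-2.5)·14440/203 = -177.8325…

-177.83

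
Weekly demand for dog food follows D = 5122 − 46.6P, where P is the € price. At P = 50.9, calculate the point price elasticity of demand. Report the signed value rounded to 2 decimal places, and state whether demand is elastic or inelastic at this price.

dD/dP = −46.6. At P = 50.9, D = 5122 − 46.6(50.9) = 2750.06.
Ed = (dD/dP)·(P/D) = −46.6 × (50.9/2750.06) = -0.8625…
|Ed| = 0.86 < 1, so demand is inelastic.

-0.86; inelastic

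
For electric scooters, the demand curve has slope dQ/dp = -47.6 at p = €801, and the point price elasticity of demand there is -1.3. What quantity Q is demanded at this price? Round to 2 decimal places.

Ed = (dQ/dp)·(p/Q) ⇒ Q = (dQ/dp)·p/Ed = (-47.6)·801/(-1.3) = 29328.9230…

29328.92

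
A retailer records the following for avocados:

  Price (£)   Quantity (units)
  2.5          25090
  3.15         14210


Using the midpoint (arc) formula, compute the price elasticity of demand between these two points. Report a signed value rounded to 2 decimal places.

-2.41

%ΔQ = (14210 − 25090) / [(25090 + 14210)/2] = -10880/19650 = -0.553689…
%ΔP = (3.15 − 2.5) / [(2.5 + 3.15)/2] = 0.65/2.825 = 0.230088…
Arc Ed = %ΔQ / %ΔP = (-10880/19650) / (0.65/2.825) = -2.4064…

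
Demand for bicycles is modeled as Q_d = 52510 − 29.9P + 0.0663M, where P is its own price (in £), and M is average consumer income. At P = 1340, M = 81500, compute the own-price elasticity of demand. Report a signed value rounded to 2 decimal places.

-2.24

At the given values, Q_d = 52510 − 29.9(1340) + 0.0663(81500) = 17847.45.
∂Q_d/∂P = −29.9.
E = (-29.9) × (1340/17847.45) = -2.2449…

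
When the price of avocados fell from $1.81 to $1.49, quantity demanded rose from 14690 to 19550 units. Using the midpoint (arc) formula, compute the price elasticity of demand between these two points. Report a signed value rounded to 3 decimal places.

%ΔQ = (19550 − 14690) / [(14690 + 19550)/2] = 4860/17120 = 0.283878…
%ΔP = (1.49 − 1.81) / [(1.81 + 1.49)/2] = -0.32/1.65 = -0.193939…
Arc Ed = %ΔQ / %ΔP = (4860/17120) / (-0.32/1.65) = -1.46374…

-1.464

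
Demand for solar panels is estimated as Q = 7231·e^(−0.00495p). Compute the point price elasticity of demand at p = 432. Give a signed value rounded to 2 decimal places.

-2.14

dQ/dp = −0.00495·Q = -4.21802. At p = 432, Q = 852.124.
Ed = (dQ/dp)·(p/Q) = (-4.21802) × (432/852.124) = -2.1384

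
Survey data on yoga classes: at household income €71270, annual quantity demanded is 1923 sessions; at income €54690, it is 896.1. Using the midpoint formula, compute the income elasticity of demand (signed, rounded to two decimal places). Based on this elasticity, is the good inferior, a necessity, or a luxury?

2.77; luxury

%ΔQ = (896.1 − 1923)/[( 1923 + 896.1)/2] = -1026.9/1409.55 = -0.728530…
%ΔIncome = (54690 − 71270)/[( 71270 + 54690)/2] = -16580/62980 = -0.263258…
E_income = (-1026.9/1409.55) / (-16580/62980) = 2.7673…
E_income > 1 ⇒ normal good, luxury.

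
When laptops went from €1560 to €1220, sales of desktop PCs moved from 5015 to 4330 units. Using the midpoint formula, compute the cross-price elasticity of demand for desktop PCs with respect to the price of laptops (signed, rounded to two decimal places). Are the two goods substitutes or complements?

%ΔQ_{desktop PCs} = (4330 − 5015)/avg = -685/4672.5 = -0.146602…
%ΔP_{laptops} = (1220 − 1560)/avg = -340/1390 = -0.244604…
E_cross = (-685/4672.5) / (-340/1390) = 0.5993…
E_cross > 0 ⇒ the goods are substitutes.

0.60; substitutes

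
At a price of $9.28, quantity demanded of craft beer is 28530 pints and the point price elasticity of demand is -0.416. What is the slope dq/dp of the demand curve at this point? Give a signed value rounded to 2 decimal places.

-1278.93

Ed = (dq/dp)·(p/q) ⇒ dq/dp = Ed·q/p = (-0.416)·28530/9.28 = -1278.9310…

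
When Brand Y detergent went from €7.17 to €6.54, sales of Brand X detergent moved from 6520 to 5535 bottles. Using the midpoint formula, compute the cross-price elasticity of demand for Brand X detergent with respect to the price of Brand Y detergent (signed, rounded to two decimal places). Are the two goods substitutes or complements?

1.78; substitutes

%ΔQ_{Brand X detergent} = (5535 − 6520)/avg = -985/6027.5 = -0.163417…
%ΔP_{Brand Y detergent} = (6.54 − 7.17)/avg = -0.63/6.855 = -0.091903…
E_cross = (-985/6027.5) / (-0.63/6.855) = 1.7781…
E_cross > 0 ⇒ the goods are substitutes.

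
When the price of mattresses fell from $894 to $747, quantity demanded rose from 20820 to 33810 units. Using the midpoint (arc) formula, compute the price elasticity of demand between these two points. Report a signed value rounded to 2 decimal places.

-2.65

%ΔQ = (33810 − 20820) / [(20820 + 33810)/2] = 12990/27315 = 0.475562…
%ΔP = (747 − 894) / [(894 + 747)/2] = -147/820.5 = -0.179159…
Arc Ed = %ΔQ / %ΔP = (12990/27315) / (-147/820.5) = -2.6544…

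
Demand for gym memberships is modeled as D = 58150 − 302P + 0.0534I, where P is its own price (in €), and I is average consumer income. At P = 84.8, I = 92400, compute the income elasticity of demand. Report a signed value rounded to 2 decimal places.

At the given values, D = 58150 − 302(84.8) + 0.0534(92400) = 37474.56.
∂D/∂I = 0.0534.
E = (0.0534) × (92400/37474.56) = 0.1316…

0.13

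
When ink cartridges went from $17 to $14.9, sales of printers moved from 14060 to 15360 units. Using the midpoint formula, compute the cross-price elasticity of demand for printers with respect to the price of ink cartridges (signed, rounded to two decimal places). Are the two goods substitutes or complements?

%ΔQ_{printers} = (15360 − 14060)/avg = 1300/14710 = 0.088375…
%ΔP_{ink cartridges} = (14.9 − 17)/avg = -2.1/15.95 = -0.131661…
E_cross = (1300/14710) / (-2.1/15.95) = -0.6712…
E_cross < 0 ⇒ the goods are complements.

-0.67; complements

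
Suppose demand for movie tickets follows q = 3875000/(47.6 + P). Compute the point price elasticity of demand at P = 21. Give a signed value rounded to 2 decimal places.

-0.31

dq/dP = −3875000/(47.6 + P)² = -823.424. At P = 21, q = 56486.9.
Ed = (dq/dP)·(P/q) = (-823.424) × (21/56486.9) = -0.3061…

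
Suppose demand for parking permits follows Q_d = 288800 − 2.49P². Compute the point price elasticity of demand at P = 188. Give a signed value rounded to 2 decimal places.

-0.88

dQ_d/dP = −2·2.49·P = -936.24. At P = 188, Q_d = 200793.44.
Ed = (dQ_d/dP)·(P/Q_d) = (-936.24) × (188/200793.44) = -0.8765…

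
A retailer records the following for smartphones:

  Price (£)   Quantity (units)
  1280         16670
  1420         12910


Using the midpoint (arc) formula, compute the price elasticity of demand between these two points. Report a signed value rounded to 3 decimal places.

-2.451

%ΔQ = (12910 − 16670) / [(16670 + 12910)/2] = -3760/14790 = -0.254225…
%ΔP = (1420 − 1280) / [(1280 + 1420)/2] = 140/1350 = 0.103703…
Arc Ed = %ΔQ / %ΔP = (-3760/14790) / (140/1350) = -2.45146…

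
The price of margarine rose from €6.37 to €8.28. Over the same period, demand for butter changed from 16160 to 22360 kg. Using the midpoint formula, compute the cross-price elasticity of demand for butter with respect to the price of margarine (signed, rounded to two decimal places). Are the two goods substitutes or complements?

%ΔQ_{butter} = (22360 − 16160)/avg = 6200/19260 = 0.321910…
%ΔP_{margarine} = (8.28 − 6.37)/avg = 1.91/7.325 = 0.260750…
E_cross = (6200/19260) / (1.91/7.325) = 1.2345…
E_cross > 0 ⇒ the goods are substitutes.

1.23; substitutes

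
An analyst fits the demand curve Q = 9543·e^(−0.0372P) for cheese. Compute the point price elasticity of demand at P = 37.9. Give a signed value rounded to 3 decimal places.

dQ/dP = −0.0372·Q = -86.6812. At P = 37.9, Q = 2330.14.
Ed = (dQ/dP)·(P/Q) = (-86.6812) × (37.9/2330.14) = -1.40988

-1.410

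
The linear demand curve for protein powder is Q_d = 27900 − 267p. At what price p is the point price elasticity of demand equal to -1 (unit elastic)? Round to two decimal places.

52.25

Ed = −267p/(27900 − 267p). Set this equal to -1:
267p = 1·(27900 − 267p) ⇒ 267p(1 + 1) = 1·27900
p = 1·27900 / (267·2) = 52.2471…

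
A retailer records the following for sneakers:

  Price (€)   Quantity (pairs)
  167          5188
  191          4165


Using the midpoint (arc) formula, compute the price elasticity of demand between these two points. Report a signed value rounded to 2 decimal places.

-1.63

%ΔQ = (4165 − 5188) / [(5188 + 4165)/2] = -1023/4676.5 = -0.218753…
%ΔP = (191 − 167) / [(167 + 191)/2] = 24/179 = 0.134078…
Arc Ed = %ΔQ / %ΔP = (-1023/4676.5) / (24/179) = -1.6315…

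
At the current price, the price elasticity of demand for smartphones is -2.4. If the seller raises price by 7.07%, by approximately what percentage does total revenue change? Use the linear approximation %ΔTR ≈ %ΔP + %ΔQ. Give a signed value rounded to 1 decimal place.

-9.9%

%ΔQ ≈ Ed × %ΔP = (-2.4) × (+7.07%) = -16.9680%
%ΔTR ≈ %ΔP + %ΔQ = (+7.07%) + (-16.9680%) = -9.8980%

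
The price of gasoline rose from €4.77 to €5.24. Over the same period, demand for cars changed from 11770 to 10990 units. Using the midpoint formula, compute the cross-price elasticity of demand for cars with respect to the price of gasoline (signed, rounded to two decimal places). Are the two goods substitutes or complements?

-0.73; complements

%ΔQ_{cars} = (10990 − 11770)/avg = -780/11380 = -0.068541…
%ΔP_{gasoline} = (5.24 − 4.77)/avg = 0.47/5.005 = 0.093906…
E_cross = (-780/11380) / (0.47/5.005) = -0.7298…
E_cross < 0 ⇒ the goods are complements.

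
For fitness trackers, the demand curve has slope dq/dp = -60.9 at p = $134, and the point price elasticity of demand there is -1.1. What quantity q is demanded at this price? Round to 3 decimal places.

Ed = (dq/dp)·(p/q) ⇒ q = (dq/dp)·p/Ed = (-60.9)·134/(-1.1) = 7418.72727…

7418.727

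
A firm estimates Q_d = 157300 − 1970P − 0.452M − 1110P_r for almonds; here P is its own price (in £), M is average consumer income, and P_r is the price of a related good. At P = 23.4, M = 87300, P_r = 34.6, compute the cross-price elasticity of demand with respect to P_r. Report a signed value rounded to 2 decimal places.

-1.15

At the given values, Q_d = 157300 − 1970(23.4) − 0.452(87300) − 1110(34.6) = 33336.4.
∂Q_d/∂P_r = -1110.
E = (-1110) × (34.6/33336.4) = -1.1520…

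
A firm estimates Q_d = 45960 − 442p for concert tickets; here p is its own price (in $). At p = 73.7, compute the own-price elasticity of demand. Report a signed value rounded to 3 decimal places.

-2.434

At the given values, Q_d = 45960 − 442(73.7) = 13384.6.
∂Q_d/∂p = −442.
E = (-442) × (73.7/13384.6) = -2.43379…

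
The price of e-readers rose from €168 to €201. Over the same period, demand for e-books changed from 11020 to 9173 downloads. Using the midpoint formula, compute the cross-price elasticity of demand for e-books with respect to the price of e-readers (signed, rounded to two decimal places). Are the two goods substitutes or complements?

-1.02; complements

%ΔQ_{e-books} = (9173 − 11020)/avg = -1847/10096.5 = -0.182934…
%ΔP_{e-readers} = (201 − 168)/avg = 33/184.5 = 0.178861…
E_cross = (-1847/10096.5) / (33/184.5) = -1.0227…
E_cross < 0 ⇒ the goods are complements.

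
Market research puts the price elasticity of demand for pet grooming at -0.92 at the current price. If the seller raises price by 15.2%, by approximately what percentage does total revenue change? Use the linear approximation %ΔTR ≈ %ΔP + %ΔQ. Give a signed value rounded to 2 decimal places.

+1.22%

%ΔQ ≈ Ed × %ΔP = (-0.92) × (+15.2%) = -13.9840%
%ΔTR ≈ %ΔP + %ΔQ = (+15.2%) + (-13.9840%) = +1.2160%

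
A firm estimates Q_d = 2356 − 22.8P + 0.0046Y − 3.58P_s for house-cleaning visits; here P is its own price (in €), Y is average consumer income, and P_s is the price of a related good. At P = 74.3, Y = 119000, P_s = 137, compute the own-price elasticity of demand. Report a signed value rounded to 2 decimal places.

-2.36

At the given values, Q_d = 2356 − 22.8(74.3) + 0.0046(119000) − 3.58(137) = 718.9.
∂Q_d/∂P = −22.8.
E = (-22.8) × (74.3/718.9) = -2.3564…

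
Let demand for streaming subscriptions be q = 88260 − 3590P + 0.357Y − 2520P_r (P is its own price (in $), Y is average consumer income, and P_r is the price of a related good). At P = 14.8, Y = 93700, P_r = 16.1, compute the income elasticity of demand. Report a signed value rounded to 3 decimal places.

1.194

At the given values, q = 88260 − 3590(14.8) + 0.357(93700) − 2520(16.1) = 28006.9.
∂q/∂Y = 0.357.
E = (0.357) × (93700/28006.9) = 1.19438…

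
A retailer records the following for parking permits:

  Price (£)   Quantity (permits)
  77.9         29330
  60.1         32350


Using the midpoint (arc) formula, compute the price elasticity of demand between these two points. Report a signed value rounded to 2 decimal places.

%ΔQ = (32350 − 29330) / [(29330 + 32350)/2] = 3020/30840 = 0.097924…
%ΔP = (60.1 − 77.9) / [(77.9 + 60.1)/2] = -17.8/69 = -0.257971…
Arc Ed = %ΔQ / %ΔP = (3020/30840) / (-17.8/69) = -0.3795…

-0.38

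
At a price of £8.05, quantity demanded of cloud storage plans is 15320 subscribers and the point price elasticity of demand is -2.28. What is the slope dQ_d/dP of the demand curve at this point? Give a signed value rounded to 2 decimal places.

Ed = (dQ_d/dP)·(P/Q_d) ⇒ dQ_d/dP = Ed·Q_d/P = (-2.28)·15320/8.05 = -4339.0807…

-4339.08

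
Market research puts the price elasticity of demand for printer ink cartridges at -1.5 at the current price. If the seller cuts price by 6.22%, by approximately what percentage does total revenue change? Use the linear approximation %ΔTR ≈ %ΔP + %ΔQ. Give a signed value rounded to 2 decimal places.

%ΔQ ≈ Ed × %ΔP = (-1.5) × (-6.22%) = +9.3300%
%ΔTR ≈ %ΔP + %ΔQ = (-6.22%) + (+9.3300%) = +3.1100%

+3.11%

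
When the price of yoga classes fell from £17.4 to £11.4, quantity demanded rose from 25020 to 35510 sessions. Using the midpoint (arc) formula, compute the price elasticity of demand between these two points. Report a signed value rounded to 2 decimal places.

%ΔQ = (35510 − 25020) / [(25020 + 35510)/2] = 10490/30265 = 0.346604…
%ΔP = (11.4 − 17.4) / [(17.4 + 11.4)/2] = -6/14.4 = -0.416666…
Arc Ed = %ΔQ / %ΔP = (10490/30265) / (-6/14.4) = -0.8318…

-0.83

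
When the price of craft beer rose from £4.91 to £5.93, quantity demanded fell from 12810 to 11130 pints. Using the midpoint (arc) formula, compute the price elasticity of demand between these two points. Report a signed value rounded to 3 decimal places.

%ΔQ = (11130 − 12810) / [(12810 + 11130)/2] = -1680/11970 = -0.140350…
%ΔP = (5.93 − 4.91) / [(4.91 + 5.93)/2] = 1.02/5.42 = 0.188191…
Arc Ed = %ΔQ / %ΔP = (-1680/11970) / (1.02/5.42) = -0.74578…

-0.746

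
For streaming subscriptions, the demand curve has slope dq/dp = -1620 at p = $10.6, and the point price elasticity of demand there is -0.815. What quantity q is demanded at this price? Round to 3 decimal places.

21069.939

Ed = (dq/dp)·(p/q) ⇒ q = (dq/dp)·p/Ed = (-1620)·10.6/(-0.815) = 21069.93865…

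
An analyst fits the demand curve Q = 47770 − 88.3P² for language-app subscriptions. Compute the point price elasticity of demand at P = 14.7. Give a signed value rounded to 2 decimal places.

-1.33

dQ/dP = −2·88.3·P = -2596.02. At P = 14.7, Q = 28689.253.
Ed = (dQ/dP)·(P/Q) = (-2596.02) × (14.7/28689.253) = -1.3301…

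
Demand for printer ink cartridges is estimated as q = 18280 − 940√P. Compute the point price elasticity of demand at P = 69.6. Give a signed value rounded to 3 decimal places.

dq/dP = −940/(2√P) = -56.3369. At P = 69.6, q = 10437.9.
Ed = (dq/dP)·(P/q) = (-56.3369) × (69.6/10437.9) = -0.37565…

-0.376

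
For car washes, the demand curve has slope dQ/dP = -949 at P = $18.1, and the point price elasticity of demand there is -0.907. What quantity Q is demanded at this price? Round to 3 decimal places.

18938.148

Ed = (dQ/dP)·(P/Q) ⇒ Q = (dQ/dP)·P/Ed = (-949)·18.1/(-0.907) = 18938.14773…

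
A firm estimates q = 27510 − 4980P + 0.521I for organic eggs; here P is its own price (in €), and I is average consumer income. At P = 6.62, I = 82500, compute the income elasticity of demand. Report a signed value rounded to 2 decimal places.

At the given values, q = 27510 − 4980(6.62) + 0.521(82500) = 37524.9.
∂q/∂I = 0.521.
E = (0.521) × (82500/37524.9) = 1.1454…

1.15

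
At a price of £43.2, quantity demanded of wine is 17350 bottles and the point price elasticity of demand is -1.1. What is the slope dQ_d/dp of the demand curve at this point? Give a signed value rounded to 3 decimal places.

Ed = (dQ_d/dp)·(p/Q_d) ⇒ dQ_d/dp = Ed·Q_d/p = (-1.1)·17350/43.2 = -441.78240…

-441.782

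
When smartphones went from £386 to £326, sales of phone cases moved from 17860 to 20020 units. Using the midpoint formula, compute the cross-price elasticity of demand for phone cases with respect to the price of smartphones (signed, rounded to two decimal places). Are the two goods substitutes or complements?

-0.68; complements

%ΔQ_{phone cases} = (20020 − 17860)/avg = 2160/18940 = 0.114044…
%ΔP_{smartphones} = (326 − 386)/avg = -60/356 = -0.168539…
E_cross = (2160/18940) / (-60/356) = -0.6766…
E_cross < 0 ⇒ the goods are complements.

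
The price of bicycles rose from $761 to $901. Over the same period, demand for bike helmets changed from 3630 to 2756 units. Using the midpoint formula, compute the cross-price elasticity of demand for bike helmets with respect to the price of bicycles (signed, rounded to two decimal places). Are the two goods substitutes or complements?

%ΔQ_{bike helmets} = (2756 − 3630)/avg = -874/3193 = -0.273723…
%ΔP_{bicycles} = (901 − 761)/avg = 140/831 = 0.168471…
E_cross = (-874/3193) / (140/831) = -1.6247…
E_cross < 0 ⇒ the goods are complements.

-1.62; complements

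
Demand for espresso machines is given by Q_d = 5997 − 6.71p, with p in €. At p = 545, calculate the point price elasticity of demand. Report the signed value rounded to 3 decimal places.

-1.563

dQ_d/dp = −6.71. At p = 545, Q_d = 5997 − 6.71(545) = 2340.05.
Ed = (dQ_d/dp)·(p/Q_d) = −6.71 × (545/2340.05) = -1.56276…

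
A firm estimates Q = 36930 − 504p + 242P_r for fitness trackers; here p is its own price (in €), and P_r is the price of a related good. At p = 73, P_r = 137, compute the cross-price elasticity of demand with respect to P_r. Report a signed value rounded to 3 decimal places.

At the given values, Q = 36930 − 504(73) + 242(137) = 33292.
∂Q/∂P_r = 242.
E = (242) × (137/33292) = 0.99585…

0.996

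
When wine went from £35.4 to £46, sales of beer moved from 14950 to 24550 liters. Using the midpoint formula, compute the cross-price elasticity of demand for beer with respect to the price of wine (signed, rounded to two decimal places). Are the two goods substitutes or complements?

1.87; substitutes

%ΔQ_{beer} = (24550 − 14950)/avg = 9600/19750 = 0.486075…
%ΔP_{wine} = (46 − 35.4)/avg = 10.6/40.7 = 0.260442…
E_cross = (9600/19750) / (10.6/40.7) = 1.8663…
E_cross > 0 ⇒ the goods are substitutes.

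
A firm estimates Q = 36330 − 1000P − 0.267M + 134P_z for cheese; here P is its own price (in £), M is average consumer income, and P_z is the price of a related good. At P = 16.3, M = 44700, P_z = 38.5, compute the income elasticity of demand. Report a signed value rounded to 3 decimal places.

-0.900

At the given values, Q = 36330 − 1000(16.3) − 0.267(44700) + 134(38.5) = 13254.1.
∂Q/∂M = -0.267.
E = (-0.267) × (44700/13254.1) = -0.90046…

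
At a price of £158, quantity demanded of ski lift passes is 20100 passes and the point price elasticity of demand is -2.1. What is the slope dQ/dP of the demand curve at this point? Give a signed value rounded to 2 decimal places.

Ed = (dQ/dP)·(P/Q) ⇒ dQ/dP = Ed·Q/P = (-2.1)·20100/158 = -267.1518…

-267.15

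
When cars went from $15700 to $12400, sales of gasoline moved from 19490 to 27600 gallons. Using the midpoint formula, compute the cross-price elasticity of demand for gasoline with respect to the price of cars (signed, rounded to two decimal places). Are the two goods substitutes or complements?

%ΔQ_{gasoline} = (27600 − 19490)/avg = 8110/23545 = 0.344446…
%ΔP_{cars} = (12400 − 15700)/avg = -3300/14050 = -0.234875…
E_cross = (8110/23545) / (-3300/14050) = -1.4665…
E_cross < 0 ⇒ the goods are complements.

-1.47; complements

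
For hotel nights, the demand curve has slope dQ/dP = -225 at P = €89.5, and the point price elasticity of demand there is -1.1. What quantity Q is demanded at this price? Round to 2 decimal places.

Ed = (dQ/dP)·(P/Q) ⇒ Q = (dQ/dP)·P/Ed = (-225)·89.5/(-1.1) = 18306.8181…

18306.82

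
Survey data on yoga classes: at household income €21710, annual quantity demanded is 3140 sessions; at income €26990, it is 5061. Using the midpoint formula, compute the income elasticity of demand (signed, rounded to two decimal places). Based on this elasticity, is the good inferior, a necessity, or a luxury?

2.16; luxury

%ΔQ = (5061 − 3140)/[( 3140 + 5061)/2] = 1921/4100.5 = 0.468479…
%ΔIncome = (26990 − 21710)/[( 21710 + 26990)/2] = 5280/24350 = 0.216837…
E_income = (1921/4100.5) / (5280/24350) = 2.1605…
E_income > 1 ⇒ normal good, luxury.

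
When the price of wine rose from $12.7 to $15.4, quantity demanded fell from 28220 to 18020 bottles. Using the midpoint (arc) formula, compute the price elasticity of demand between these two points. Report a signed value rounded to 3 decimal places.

-2.296

%ΔQ = (18020 − 28220) / [(28220 + 18020)/2] = -10200/23120 = -0.441176…
%ΔP = (15.4 − 12.7) / [(12.7 + 15.4)/2] = 2.7/14.05 = 0.192170…
Arc Ed = %ΔQ / %ΔP = (-10200/23120) / (2.7/14.05) = -2.29575…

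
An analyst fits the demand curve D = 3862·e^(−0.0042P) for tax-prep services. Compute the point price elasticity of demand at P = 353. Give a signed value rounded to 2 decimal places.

dD/dP = −0.0042·D = -3.68279. At P = 353, D = 876.854.
Ed = (dD/dP)·(P/D) = (-3.68279) × (353/876.854) = -1.4826

-1.48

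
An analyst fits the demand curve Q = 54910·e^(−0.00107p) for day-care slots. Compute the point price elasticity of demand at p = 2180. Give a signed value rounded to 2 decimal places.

dQ/dp = −0.00107·Q = -5.70164. At p = 2180, Q = 5328.64.
Ed = (dQ/dp)·(p/Q) = (-5.70164) × (2180/5328.64) = -2.3326

-2.33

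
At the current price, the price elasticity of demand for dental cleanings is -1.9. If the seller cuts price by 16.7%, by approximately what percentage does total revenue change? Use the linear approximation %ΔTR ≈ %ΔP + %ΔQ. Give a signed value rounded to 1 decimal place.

%ΔQ ≈ Ed × %ΔP = (-1.9) × (-16.7%) = +31.7300%
%ΔTR ≈ %ΔP + %ΔQ = (-16.7%) + (+31.7300%) = +15.0300%

+15.0%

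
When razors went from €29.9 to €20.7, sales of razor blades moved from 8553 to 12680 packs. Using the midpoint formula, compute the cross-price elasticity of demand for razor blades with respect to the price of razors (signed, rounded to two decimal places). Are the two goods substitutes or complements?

-1.07; complements

%ΔQ_{razor blades} = (12680 − 8553)/avg = 4127/10616.5 = 0.388734…
%ΔP_{razors} = (20.7 − 29.9)/avg = -9.2/25.3 = -0.363636…
E_cross = (4127/10616.5) / (-9.2/25.3) = -1.0690…
E_cross < 0 ⇒ the goods are complements.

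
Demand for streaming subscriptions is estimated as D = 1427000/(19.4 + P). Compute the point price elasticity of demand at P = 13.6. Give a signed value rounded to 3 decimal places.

-0.412

dD/dP = −1427000/(19.4 + P)² = -1310.38. At P = 13.6, D = 43242.4.
Ed = (dD/dP)·(P/D) = (-1310.38) × (13.6/43242.4) = -0.41212…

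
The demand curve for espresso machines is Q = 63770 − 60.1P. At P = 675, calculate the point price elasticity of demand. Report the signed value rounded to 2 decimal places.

-1.75

dQ/dP = −60.1. At P = 675, Q = 63770 − 60.1(675) = 23202.5.
Ed = (dQ/dP)·(P/Q) = −60.1 × (675/23202.5) = -1.7484…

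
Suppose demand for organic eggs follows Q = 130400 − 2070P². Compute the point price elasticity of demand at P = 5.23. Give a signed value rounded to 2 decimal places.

-1.53

dQ/dP = −2·2070·P = -21652.2. At P = 5.23, Q = 73779.497.
Ed = (dQ/dP)·(P/Q) = (-21652.2) × (5.23/73779.497) = -1.5348…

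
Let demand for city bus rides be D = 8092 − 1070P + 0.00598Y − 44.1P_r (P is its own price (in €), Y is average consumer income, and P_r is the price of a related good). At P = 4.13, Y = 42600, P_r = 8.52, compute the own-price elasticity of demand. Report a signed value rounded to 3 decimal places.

-1.244

At the given values, D = 8092 − 1070(4.13) + 0.00598(42600) − 44.1(8.52) = 3551.916.
∂D/∂P = −1070.
E = (-1070) × (4.13/3551.916) = -1.24414…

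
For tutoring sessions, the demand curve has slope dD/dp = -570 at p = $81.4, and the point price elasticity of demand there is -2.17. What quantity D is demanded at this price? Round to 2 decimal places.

Ed = (dD/dp)·(p/D) ⇒ D = (dD/dp)·p/Ed = (-570)·81.4/(-2.17) = 21381.5668…

21381.57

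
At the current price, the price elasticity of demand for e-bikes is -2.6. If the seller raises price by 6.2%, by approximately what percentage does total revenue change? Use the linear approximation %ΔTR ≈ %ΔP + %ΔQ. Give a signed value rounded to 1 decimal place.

%ΔQ ≈ Ed × %ΔP = (-2.6) × (+6.2%) = -16.1200%
%ΔTR ≈ %ΔP + %ΔQ = (+6.2%) + (-16.1200%) = -9.9200%

-9.9%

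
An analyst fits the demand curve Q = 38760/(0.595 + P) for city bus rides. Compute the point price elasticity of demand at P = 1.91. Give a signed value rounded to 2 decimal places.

-0.76

dQ/dP = −38760/(0.595 + P)² = -6176.87. At P = 1.91, Q = 15473.1.
Ed = (dQ/dP)·(P/Q) = (-6176.87) × (1.91/15473.1) = -0.7624…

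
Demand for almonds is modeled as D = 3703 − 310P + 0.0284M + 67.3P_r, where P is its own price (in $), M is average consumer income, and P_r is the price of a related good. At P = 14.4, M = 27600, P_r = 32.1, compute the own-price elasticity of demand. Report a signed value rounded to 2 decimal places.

At the given values, D = 3703 − 310(14.4) + 0.0284(27600) + 67.3(32.1) = 2183.17.
∂D/∂P = −310.
E = (-310) × (14.4/2183.17) = -2.0447…

-2.04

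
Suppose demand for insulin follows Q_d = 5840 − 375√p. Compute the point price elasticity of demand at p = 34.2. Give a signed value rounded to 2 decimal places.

-0.30

dQ_d/dp = −375/(2√p) = -32.0618. At p = 34.2, Q_d = 3646.97.
Ed = (dQ_d/dp)·(p/Q_d) = (-32.0618) × (34.2/3646.97) = -0.3006…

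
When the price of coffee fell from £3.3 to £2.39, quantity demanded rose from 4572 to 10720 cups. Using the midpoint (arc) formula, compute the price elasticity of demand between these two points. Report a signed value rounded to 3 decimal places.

%ΔQ = (10720 − 4572) / [(4572 + 10720)/2] = 6148/7646 = 0.804080…
%ΔP = (2.39 − 3.3) / [(3.3 + 2.39)/2] = -0.91/2.845 = -0.319859…
Arc Ed = %ΔQ / %ΔP = (6148/7646) / (-0.91/2.845) = -2.51385…

-2.514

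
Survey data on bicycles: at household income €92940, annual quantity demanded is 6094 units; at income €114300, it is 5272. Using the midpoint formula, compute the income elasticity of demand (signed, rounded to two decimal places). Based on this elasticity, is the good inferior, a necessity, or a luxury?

%ΔQ = (5272 − 6094)/[( 6094 + 5272)/2] = -822/5683 = -0.144641…
%ΔIncome = (114300 − 92940)/[( 92940 + 114300)/2] = 21360/103620 = 0.206137…
E_income = (-822/5683) / (21360/103620) = -0.7016…
E_income < 0 ⇒ inferior good.

-0.70; inferior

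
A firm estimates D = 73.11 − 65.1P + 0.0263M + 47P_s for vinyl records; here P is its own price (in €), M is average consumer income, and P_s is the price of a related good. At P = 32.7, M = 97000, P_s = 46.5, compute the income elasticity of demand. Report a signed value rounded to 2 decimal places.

At the given values, D = 73.11 − 65.1(32.7) + 0.0263(97000) + 47(46.5) = 2680.94.
∂D/∂M = 0.0263.
E = (0.0263) × (97000/2680.94) = 0.9515…

0.95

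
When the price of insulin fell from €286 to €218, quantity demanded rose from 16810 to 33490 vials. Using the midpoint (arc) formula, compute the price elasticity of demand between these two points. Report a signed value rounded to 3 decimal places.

-2.458

%ΔQ = (33490 − 16810) / [(16810 + 33490)/2] = 16680/25150 = 0.663220…
%ΔP = (218 − 286) / [(286 + 218)/2] = -68/252 = -0.269841…
Arc Ed = %ΔQ / %ΔP = (16680/25150) / (-68/252) = -2.45781…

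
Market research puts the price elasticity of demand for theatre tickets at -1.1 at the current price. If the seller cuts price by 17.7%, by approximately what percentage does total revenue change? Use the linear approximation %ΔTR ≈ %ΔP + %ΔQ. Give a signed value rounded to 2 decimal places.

+1.77%

%ΔQ ≈ Ed × %ΔP = (-1.1) × (-17.7%) = +19.4700%
%ΔTR ≈ %ΔP + %ΔQ = (-17.7%) + (+19.4700%) = +1.7700%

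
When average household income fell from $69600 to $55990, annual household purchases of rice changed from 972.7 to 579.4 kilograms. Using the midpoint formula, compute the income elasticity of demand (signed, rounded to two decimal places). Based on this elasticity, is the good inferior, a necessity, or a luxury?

2.34; luxury

%ΔQ = (579.4 − 972.7)/[( 972.7 + 579.4)/2] = -393.3/776.05 = -0.506797…
%ΔIncome = (55990 − 69600)/[( 69600 + 55990)/2] = -13610/62795 = -0.216737…
E_income = (-393.3/776.05) / (-13610/62795) = 2.3383…
E_income > 1 ⇒ normal good, luxury.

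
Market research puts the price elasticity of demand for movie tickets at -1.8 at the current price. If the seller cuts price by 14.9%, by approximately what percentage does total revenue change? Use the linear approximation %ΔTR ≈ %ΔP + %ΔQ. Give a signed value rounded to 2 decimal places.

%ΔQ ≈ Ed × %ΔP = (-1.8) × (-14.9%) = +26.8200%
%ΔTR ≈ %ΔP + %ΔQ = (-14.9%) + (+26.8200%) = +11.9200%

+11.92%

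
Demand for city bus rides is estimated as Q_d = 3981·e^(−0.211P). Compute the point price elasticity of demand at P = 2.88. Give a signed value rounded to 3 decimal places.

-0.608

dQ_d/dP = −0.211·Q_d = -457.47. At P = 2.88, Q_d = 2168.1.
Ed = (dQ_d/dP)·(P/Q_d) = (-457.47) × (2.88/2168.1) = -0.60768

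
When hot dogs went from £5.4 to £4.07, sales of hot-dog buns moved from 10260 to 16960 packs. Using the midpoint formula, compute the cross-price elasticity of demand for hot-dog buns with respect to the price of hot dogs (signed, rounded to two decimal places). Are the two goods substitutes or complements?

%ΔQ_{hot-dog buns} = (16960 − 10260)/avg = 6700/13610 = 0.492285…
%ΔP_{hot dogs} = (4.07 − 5.4)/avg = -1.33/4.735 = -0.280887…
E_cross = (6700/13610) / (-1.33/4.735) = -1.7526…
E_cross < 0 ⇒ the goods are complements.

-1.75; complements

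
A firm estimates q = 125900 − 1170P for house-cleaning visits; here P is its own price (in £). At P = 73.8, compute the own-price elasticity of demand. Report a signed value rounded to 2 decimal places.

At the given values, q = 125900 − 1170(73.8) = 39554.
∂q/∂P = −1170.
E = (-1170) × (73.8/39554) = -2.1829…

-2.18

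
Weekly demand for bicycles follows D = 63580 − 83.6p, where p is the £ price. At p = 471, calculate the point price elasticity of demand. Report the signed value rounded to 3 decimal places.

dD/dp = −83.6. At p = 471, D = 63580 − 83.6(471) = 24204.4.
Ed = (dD/dp)·(p/D) = −83.6 × (471/24204.4) = -1.62679…

-1.627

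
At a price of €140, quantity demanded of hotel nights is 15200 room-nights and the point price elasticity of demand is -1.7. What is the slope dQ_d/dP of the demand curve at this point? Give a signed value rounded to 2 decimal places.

-184.57

Ed = (dQ_d/dP)·(P/Q_d) ⇒ dQ_d/dP = Ed·Q_d/P = (-1.7)·15200/140 = -184.5714…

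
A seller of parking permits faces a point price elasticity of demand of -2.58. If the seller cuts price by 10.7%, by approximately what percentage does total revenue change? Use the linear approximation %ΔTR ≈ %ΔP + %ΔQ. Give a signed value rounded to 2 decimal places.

+16.91%

%ΔQ ≈ Ed × %ΔP = (-2.58) × (-10.7%) = +27.6060%
%ΔTR ≈ %ΔP + %ΔQ = (-10.7%) + (+27.6060%) = +16.9060%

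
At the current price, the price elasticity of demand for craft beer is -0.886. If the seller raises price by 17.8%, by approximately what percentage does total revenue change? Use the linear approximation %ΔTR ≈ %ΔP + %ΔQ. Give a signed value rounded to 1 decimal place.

%ΔQ ≈ Ed × %ΔP = (-0.886) × (+17.8%) = -15.7708%
%ΔTR ≈ %ΔP + %ΔQ = (+17.8%) + (-15.7708%) = +2.0292%

+2.0%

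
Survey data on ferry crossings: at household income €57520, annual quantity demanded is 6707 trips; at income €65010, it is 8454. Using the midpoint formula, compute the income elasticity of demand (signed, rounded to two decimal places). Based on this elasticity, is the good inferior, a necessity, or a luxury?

%ΔQ = (8454 − 6707)/[( 6707 + 8454)/2] = 1747/7580.5 = 0.230459…
%ΔIncome = (65010 − 57520)/[( 57520 + 65010)/2] = 7490/61265 = 0.122255…
E_income = (1747/7580.5) / (7490/61265) = 1.8850…
E_income > 1 ⇒ normal good, luxury.

1.89; luxury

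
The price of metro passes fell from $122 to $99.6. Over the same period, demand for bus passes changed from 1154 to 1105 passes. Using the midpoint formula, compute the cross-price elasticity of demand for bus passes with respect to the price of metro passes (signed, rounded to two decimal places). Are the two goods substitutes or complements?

%ΔQ_{bus passes} = (1105 − 1154)/avg = -49/1129.5 = -0.043382…
%ΔP_{metro passes} = (99.6 − 122)/avg = -22.4/110.8 = -0.202166…
E_cross = (-49/1129.5) / (-22.4/110.8) = 0.2145…
E_cross > 0 ⇒ the goods are substitutes.

0.21; substitutes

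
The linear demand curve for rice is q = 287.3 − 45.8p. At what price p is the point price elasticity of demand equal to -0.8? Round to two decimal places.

Ed = −45.8p/(287.3 − 45.8p). Set this equal to -0.8:
45.8p = 0.8·(287.3 − 45.8p) ⇒ 45.8p(1 + 0.8) = 0.8·287.3
p = 0.8·287.3 / (45.8·1.8) = 2.7879…

2.79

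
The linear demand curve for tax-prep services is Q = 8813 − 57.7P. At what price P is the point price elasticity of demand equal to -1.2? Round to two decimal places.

83.31

Ed = −57.7P/(8813 − 57.7P). Set this equal to -1.2:
57.7P = 1.2·(8813 − 57.7P) ⇒ 57.7P(1 + 1.2) = 1.2·8813
P = 1.2·8813 / (57.7·2.2) = 83.3118…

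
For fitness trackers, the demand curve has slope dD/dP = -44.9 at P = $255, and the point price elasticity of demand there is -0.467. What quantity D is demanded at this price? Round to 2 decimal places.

Ed = (dD/dP)·(P/D) ⇒ D = (dD/dP)·P/Ed = (-44.9)·255/(-0.467) = 24517.1306…

24517.13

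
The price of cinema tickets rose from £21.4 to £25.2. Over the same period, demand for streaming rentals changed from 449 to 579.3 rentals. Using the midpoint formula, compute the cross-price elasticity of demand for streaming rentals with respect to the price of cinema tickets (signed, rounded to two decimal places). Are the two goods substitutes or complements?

1.55; substitutes

%ΔQ_{streaming rentals} = (579.3 − 449)/avg = 130.3/514.15 = 0.253427…
%ΔP_{cinema tickets} = (25.2 − 21.4)/avg = 3.8/23.3 = 0.163090…
E_cross = (130.3/514.15) / (3.8/23.3) = 1.5539…
E_cross > 0 ⇒ the goods are substitutes.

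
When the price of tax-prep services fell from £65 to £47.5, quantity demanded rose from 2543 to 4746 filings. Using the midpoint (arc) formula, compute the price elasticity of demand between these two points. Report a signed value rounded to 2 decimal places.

-1.94

%ΔQ = (4746 − 2543) / [(2543 + 4746)/2] = 2203/3644.5 = 0.604472…
%ΔP = (47.5 − 65) / [(65 + 47.5)/2] = -17.5/56.25 = -0.311111…
Arc Ed = %ΔQ / %ΔP = (2203/3644.5) / (-17.5/56.25) = -1.9429…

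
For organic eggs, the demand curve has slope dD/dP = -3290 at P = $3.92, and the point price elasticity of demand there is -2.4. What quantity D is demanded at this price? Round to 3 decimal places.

Ed = (dD/dP)·(P/D) ⇒ D = (dD/dP)·P/Ed = (-3290)·3.92/(-2.4) = 5373.66666…

5373.667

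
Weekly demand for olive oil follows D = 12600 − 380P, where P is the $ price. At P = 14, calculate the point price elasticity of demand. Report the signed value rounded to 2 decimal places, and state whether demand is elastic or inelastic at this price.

-0.73; inelastic

dD/dP = −380. At P = 14, D = 12600 − 380(14) = 7280.
Ed = (dD/dP)·(P/D) = −380 × (14/7280) = -0.7307…
|Ed| = 0.73 < 1, so demand is inelastic.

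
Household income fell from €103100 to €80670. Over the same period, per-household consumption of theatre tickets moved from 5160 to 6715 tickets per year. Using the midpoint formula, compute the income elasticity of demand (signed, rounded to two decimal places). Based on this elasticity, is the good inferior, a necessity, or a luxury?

%ΔQ = (6715 − 5160)/[( 5160 + 6715)/2] = 1555/5937.5 = 0.261894…
%ΔIncome = (80670 − 103100)/[( 103100 + 80670)/2] = -22430/91885 = -0.244109…
E_income = (1555/5937.5) / (-22430/91885) = -1.0728…
E_income < 0 ⇒ inferior good.

-1.07; inferior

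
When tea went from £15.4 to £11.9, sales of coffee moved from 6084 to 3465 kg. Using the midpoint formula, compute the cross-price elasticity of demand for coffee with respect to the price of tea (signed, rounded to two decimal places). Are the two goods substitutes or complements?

2.14; substitutes

%ΔQ_{coffee} = (3465 − 6084)/avg = -2619/4774.5 = -0.548539…
%ΔP_{tea} = (11.9 − 15.4)/avg = -3.5/13.65 = -0.256410…
E_cross = (-2619/4774.5) / (-3.5/13.65) = 2.1393…
E_cross > 0 ⇒ the goods are substitutes.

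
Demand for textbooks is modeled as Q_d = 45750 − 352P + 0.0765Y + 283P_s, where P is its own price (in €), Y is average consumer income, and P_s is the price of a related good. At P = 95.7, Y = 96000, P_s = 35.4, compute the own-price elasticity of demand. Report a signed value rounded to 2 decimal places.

-1.14

At the given values, Q_d = 45750 − 352(95.7) + 0.0765(96000) + 283(35.4) = 29425.8.
∂Q_d/∂P = −352.
E = (-352) × (95.7/29425.8) = -1.1447…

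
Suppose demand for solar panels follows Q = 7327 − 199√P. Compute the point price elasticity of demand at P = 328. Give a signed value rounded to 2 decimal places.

dQ/dP = −199/(2√P) = -5.49397. At P = 328, Q = 3722.96.
Ed = (dQ/dP)·(P/Q) = (-5.49397) × (328/3722.96) = -0.4840…

-0.48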